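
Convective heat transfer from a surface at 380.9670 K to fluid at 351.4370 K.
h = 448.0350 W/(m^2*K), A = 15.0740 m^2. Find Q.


dT = 29.5300 K
Q = 448.0350 * 15.0740 * 29.5300 = 199436.1583 W

199436.1583 W


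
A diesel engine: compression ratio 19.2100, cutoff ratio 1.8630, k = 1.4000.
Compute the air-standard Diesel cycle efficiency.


r^(k-1) = 3.2615
rc^k = 2.3895
eta = 0.6474 = 64.7391%

64.7391%


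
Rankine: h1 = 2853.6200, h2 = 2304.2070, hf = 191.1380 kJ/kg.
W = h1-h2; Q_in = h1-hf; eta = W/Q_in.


W = 549.4130 kJ/kg
Q_in = 2662.4820 kJ/kg
eta = 0.2064 = 20.6354%

eta = 20.6354%


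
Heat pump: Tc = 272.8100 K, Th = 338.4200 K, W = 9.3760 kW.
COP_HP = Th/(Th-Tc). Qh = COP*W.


COP = 338.4200 / 65.6100 = 5.1581
Qh = 5.1581 * 9.3760 = 48.3619 kW

COP = 5.1581, Qh = 48.3619 kW


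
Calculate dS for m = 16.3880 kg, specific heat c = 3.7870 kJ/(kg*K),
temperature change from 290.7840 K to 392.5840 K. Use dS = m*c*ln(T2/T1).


T2/T1 = 1.3501
ln(T2/T1) = 0.3002
dS = 16.3880 * 3.7870 * 0.3002 = 18.6289 kJ/K

18.6289 kJ/K


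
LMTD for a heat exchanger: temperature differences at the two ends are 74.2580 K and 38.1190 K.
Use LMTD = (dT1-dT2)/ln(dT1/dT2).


dT1/dT2 = 1.9481
ln(dT1/dT2) = 0.6668
LMTD = 36.1390 / 0.6668 = 54.1950 K

54.1950 K


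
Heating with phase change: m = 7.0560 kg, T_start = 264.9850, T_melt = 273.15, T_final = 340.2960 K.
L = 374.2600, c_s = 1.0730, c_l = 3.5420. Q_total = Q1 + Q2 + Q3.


Q1 (sensible, solid) = 7.0560 * 1.0730 * 8.1650 = 61.8179 kJ
Q2 (latent) = 7.0560 * 374.2600 = 2640.7786 kJ
Q3 (sensible, liquid) = 7.0560 * 3.5420 * 67.1460 = 1678.1365 kJ
Q_total = 4380.7330 kJ

4380.7330 kJ


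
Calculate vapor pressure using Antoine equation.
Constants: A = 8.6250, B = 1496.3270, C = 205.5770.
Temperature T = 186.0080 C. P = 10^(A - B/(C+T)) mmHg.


C+T = 391.5850
B/(C+T) = 3.8212
log10(P) = 8.6250 - 3.8212 = 4.8038
P = 10^4.8038 = 63649.3358 mmHg

63649.3358 mmHg


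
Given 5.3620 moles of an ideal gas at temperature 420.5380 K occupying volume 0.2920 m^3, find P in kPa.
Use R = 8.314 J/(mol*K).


P = nRT/V = 5.3620 * 8.314 * 420.5380 / 0.2920
= 18747.4444 / 0.2920 = 64203.5768 Pa = 64.2036 kPa

64.2036 kPa


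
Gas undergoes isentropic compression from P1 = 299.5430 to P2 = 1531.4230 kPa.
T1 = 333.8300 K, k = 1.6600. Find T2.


(k-1)/k = 0.3976
(P2/P1)^exp = 1.9131
T2 = 333.8300 * 1.9131 = 638.6637 K

638.6637 K


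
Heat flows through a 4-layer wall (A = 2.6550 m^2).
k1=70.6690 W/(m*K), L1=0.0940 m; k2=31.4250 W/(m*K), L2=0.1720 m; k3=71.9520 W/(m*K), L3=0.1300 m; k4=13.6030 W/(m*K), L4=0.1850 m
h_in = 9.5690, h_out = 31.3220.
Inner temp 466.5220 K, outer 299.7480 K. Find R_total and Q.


R_conv_in = 1/(9.5690*2.6550) = 0.0394
R_1 = 0.0940/(70.6690*2.6550) = 0.0005
R_2 = 0.1720/(31.4250*2.6550) = 0.0021
R_3 = 0.1300/(71.9520*2.6550) = 0.0007
R_4 = 0.1850/(13.6030*2.6550) = 0.0051
R_conv_out = 1/(31.3220*2.6550) = 0.0120
R_total = 0.0598 K/W
Q = 166.7740 / 0.0598 = 2791.1172 W

R_total = 0.0598 K/W, Q = 2791.1172 W


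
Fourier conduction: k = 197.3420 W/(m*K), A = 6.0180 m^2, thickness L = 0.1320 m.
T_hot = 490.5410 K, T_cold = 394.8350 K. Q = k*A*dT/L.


dT = 95.7060 K
Q = 197.3420 * 6.0180 * 95.7060 / 0.1320 = 861066.9951 W

861066.9951 W


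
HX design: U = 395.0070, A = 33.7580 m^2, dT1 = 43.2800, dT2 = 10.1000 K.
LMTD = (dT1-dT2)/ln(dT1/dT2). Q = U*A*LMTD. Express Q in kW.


LMTD = 22.8017 K
Q = 395.0070 * 33.7580 * 22.8017 = 304052.4895 W = 304.0525 kW

304.0525 kW


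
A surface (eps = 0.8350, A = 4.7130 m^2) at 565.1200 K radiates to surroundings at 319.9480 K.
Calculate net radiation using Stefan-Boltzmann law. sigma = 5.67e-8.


T^4 = 1.0199e+11
Tsurr^4 = 1.0479e+10
Q = 0.8350 * 5.67e-8 * 4.7130 * 9.1512e+10 = 20419.5533 W

20419.5533 W


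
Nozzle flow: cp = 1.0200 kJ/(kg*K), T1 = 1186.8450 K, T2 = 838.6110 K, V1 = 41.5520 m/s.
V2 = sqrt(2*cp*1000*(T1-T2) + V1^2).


dT = 348.2340 K
2*cp*1000*dT = 710397.3600
V1^2 = 1726.5687
V2 = sqrt(712123.9287) = 843.8744 m/s

843.8744 m/s


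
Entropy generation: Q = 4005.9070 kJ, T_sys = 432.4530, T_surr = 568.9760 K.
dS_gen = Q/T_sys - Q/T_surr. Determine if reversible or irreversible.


dS_sys = 4005.9070/432.4530 = 9.2632 kJ/K
dS_surr = -4005.9070/568.9760 = -7.0406 kJ/K
dS_gen = 9.2632 - 7.0406 = 2.2227 kJ/K (irreversible)

dS_gen = 2.2227 kJ/K, irreversible


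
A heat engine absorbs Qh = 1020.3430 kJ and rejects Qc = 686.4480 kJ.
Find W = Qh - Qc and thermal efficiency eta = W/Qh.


W = 1020.3430 - 686.4480 = 333.8950 kJ
eta = 333.8950 / 1020.3430 = 0.3272 = 32.7238%

W = 333.8950 kJ, eta = 32.7238%


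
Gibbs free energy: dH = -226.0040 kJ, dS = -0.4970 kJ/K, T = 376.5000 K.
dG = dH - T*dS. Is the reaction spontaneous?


T*dS = 376.5000 * -0.4970 = -187.1205 kJ
dG = -226.0040 + 187.1205 = -38.8835 kJ (spontaneous)

dG = -38.8835 kJ, spontaneous


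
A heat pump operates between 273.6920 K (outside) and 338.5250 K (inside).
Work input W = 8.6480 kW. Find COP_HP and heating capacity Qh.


COP = 338.5250 / 64.8330 = 5.2215
Qh = 5.2215 * 8.6480 = 45.1555 kW

COP = 5.2215, Qh = 45.1555 kW


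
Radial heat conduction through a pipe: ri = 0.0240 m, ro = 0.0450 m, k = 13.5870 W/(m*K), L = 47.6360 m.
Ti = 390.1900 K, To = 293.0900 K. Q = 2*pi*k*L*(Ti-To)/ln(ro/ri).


dT = 97.1000 K
ln(ro/ri) = 0.6286
Q = 2*pi*13.5870*47.6360*97.1000 / 0.6286 = 628170.5920 W

628170.5920 W


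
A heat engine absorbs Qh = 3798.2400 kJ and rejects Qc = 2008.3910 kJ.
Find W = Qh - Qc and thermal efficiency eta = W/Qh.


W = 3798.2400 - 2008.3910 = 1789.8490 kJ
eta = 1789.8490 / 3798.2400 = 0.4712 = 47.1231%

W = 1789.8490 kJ, eta = 47.1231%


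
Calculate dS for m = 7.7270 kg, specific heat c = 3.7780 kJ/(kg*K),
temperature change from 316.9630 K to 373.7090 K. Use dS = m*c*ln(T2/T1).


T2/T1 = 1.1790
ln(T2/T1) = 0.1647
dS = 7.7270 * 3.7780 * 0.1647 = 4.8078 kJ/K

4.8078 kJ/K


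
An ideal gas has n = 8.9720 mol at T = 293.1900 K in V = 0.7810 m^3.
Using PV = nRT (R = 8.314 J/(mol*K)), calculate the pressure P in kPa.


P = nRT/V = 8.9720 * 8.314 * 293.1900 / 0.7810
= 21869.9827 / 0.7810 = 28002.5386 Pa = 28.0025 kPa

28.0025 kPa


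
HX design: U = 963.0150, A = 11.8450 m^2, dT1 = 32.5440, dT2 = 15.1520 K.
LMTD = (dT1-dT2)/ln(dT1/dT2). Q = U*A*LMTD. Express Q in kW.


LMTD = 22.7507 K
Q = 963.0150 * 11.8450 * 22.7507 = 259515.0823 W = 259.5151 kW

259.5151 kW


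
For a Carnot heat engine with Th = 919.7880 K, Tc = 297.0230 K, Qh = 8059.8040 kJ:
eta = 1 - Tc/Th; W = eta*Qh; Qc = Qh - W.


eta = 1 - 297.0230/919.7880 = 0.6771
W = 0.6771 * 8059.8040 = 5457.0878 kJ
Qc = 8059.8040 - 5457.0878 = 2602.7162 kJ

eta = 67.7074%, W = 5457.0878 kJ, Qc = 2602.7162 kJ


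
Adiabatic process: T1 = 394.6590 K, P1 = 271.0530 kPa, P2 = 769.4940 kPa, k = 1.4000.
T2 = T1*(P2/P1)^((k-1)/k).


(k-1)/k = 0.2857
(P2/P1)^exp = 1.3473
T2 = 394.6590 * 1.3473 = 531.7331 K

531.7331 K


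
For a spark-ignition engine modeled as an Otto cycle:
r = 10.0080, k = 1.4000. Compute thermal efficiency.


r^(k-1) = 2.5127
eta = 1 - 1/2.5127 = 0.6020 = 60.2020%

60.2020%


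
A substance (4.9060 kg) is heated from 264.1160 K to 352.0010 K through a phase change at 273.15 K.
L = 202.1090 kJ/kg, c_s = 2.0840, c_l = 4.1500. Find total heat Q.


Q1 (sensible, solid) = 4.9060 * 2.0840 * 9.0340 = 92.3646 kJ
Q2 (latent) = 4.9060 * 202.1090 = 991.5468 kJ
Q3 (sensible, liquid) = 4.9060 * 4.1500 * 78.8510 = 1605.3985 kJ
Q_total = 2689.3098 kJ

2689.3098 kJ


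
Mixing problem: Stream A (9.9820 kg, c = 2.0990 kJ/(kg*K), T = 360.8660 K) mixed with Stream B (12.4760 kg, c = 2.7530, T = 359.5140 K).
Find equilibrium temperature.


num = 19908.9648
den = 55.2986
Tf = 360.0263 K

360.0263 K


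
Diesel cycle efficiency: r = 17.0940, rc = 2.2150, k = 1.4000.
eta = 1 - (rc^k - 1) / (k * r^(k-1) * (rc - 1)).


r^(k-1) = 3.1127
rc^k = 3.0446
eta = 0.6138 = 61.3850%

61.3850%


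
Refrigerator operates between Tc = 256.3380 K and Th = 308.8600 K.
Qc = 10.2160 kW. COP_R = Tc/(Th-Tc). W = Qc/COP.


COP = 256.3380 / 52.5220 = 4.8806
W = 10.2160 / 4.8806 = 2.0932 kW

COP = 4.8806, W = 2.0932 kW


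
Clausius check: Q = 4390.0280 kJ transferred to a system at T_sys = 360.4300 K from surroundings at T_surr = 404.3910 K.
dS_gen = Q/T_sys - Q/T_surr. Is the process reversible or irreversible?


dS_sys = 4390.0280/360.4300 = 12.1800 kJ/K
dS_surr = -4390.0280/404.3910 = -10.8559 kJ/K
dS_gen = 12.1800 - 10.8559 = 1.3241 kJ/K (irreversible)

dS_gen = 1.3241 kJ/K, irreversible


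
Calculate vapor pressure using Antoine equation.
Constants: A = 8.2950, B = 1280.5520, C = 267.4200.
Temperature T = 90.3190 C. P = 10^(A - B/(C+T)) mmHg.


C+T = 357.7390
B/(C+T) = 3.5796
log10(P) = 8.2950 - 3.5796 = 4.7154
P = 10^4.7154 = 51931.3269 mmHg

51931.3269 mmHg


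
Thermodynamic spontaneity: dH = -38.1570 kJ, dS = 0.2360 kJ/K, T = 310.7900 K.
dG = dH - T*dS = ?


T*dS = 310.7900 * 0.2360 = 73.3464 kJ
dG = -38.1570 - 73.3464 = -111.5034 kJ (spontaneous)

dG = -111.5034 kJ, spontaneous


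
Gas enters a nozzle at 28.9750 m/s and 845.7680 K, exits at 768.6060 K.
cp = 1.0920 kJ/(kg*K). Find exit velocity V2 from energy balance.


dT = 77.1620 K
2*cp*1000*dT = 168521.8080
V1^2 = 839.5506
V2 = sqrt(169361.3586) = 411.5354 m/s

411.5354 m/s


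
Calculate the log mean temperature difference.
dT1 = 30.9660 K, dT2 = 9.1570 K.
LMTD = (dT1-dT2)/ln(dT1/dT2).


dT1/dT2 = 3.3817
ln(dT1/dT2) = 1.2184
LMTD = 21.8090 / 1.2184 = 17.9001 K

17.9001 K


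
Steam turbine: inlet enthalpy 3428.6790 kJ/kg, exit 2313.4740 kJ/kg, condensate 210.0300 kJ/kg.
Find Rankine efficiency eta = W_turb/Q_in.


W = 1115.2050 kJ/kg
Q_in = 3218.6490 kJ/kg
eta = 0.3465 = 34.6482%

eta = 34.6482%


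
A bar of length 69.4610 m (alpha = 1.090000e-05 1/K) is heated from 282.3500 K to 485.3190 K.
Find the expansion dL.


dT = 202.9690 K
dL = 1.090000e-05 * 69.4610 * 202.9690 = 0.153673 m
L_final = 69.614673 m

dL = 0.153673 m


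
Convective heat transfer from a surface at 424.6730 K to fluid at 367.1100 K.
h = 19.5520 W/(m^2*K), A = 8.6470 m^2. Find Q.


dT = 57.5630 K
Q = 19.5520 * 8.6470 * 57.5630 = 9731.9544 W

9731.9544 W


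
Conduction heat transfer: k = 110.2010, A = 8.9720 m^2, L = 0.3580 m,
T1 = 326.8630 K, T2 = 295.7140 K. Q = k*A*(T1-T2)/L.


dT = 31.1490 K
Q = 110.2010 * 8.9720 * 31.1490 / 0.3580 = 86027.2188 W

86027.2188 W


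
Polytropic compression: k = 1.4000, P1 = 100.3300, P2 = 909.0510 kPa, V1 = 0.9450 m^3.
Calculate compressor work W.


(k-1)/k = 0.2857
(P2/P1)^exp = 1.8770
W = 3.5000 * 100.3300 * 0.9450 * (1.8770 - 1) = 291.0383 kJ

291.0383 kJ


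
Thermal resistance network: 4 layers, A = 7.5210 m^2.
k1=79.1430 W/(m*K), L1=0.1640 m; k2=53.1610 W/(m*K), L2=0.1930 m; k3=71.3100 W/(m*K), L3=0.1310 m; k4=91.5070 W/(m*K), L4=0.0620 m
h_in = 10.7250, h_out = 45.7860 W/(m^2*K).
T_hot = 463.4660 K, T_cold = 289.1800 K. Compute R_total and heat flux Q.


R_conv_in = 1/(10.7250*7.5210) = 0.0124
R_1 = 0.1640/(79.1430*7.5210) = 0.0003
R_2 = 0.1930/(53.1610*7.5210) = 0.0005
R_3 = 0.1310/(71.3100*7.5210) = 0.0002
R_4 = 0.0620/(91.5070*7.5210) = 9.0087e-05
R_conv_out = 1/(45.7860*7.5210) = 0.0029
R_total = 0.0164 K/W
Q = 174.2860 / 0.0164 = 10631.1855 W

R_total = 0.0164 K/W, Q = 10631.1855 W


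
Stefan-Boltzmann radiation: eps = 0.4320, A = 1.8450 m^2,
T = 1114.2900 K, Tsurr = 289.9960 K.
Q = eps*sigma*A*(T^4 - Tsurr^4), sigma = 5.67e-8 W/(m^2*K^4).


T^4 = 1.5417e+12
Tsurr^4 = 7.0724e+09
Q = 0.4320 * 5.67e-8 * 1.8450 * 1.5346e+12 = 69352.0340 W

69352.0340 W


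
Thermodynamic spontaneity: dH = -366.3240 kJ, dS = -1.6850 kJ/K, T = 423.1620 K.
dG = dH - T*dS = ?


T*dS = 423.1620 * -1.6850 = -713.0280 kJ
dG = -366.3240 + 713.0280 = 346.7040 kJ (non-spontaneous)

dG = 346.7040 kJ, non-spontaneous


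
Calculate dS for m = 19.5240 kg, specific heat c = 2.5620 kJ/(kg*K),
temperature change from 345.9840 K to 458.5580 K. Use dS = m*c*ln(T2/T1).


T2/T1 = 1.3254
ln(T2/T1) = 0.2817
dS = 19.5240 * 2.5620 * 0.2817 = 14.0905 kJ/K

14.0905 kJ/K


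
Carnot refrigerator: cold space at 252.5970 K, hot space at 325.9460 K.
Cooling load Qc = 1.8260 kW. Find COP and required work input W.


COP = 252.5970 / 73.3490 = 3.4438
W = 1.8260 / 3.4438 = 0.5302 kW

COP = 3.4438, W = 0.5302 kW


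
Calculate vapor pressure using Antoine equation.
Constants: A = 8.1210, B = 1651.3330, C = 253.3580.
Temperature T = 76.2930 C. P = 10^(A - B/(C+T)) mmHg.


C+T = 329.6510
B/(C+T) = 5.0093
log10(P) = 8.1210 - 5.0093 = 3.1117
P = 10^3.1117 = 1293.1915 mmHg

1293.1915 mmHg


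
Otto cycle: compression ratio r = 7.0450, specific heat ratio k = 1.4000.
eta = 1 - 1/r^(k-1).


r^(k-1) = 2.1835
eta = 1 - 1/2.1835 = 0.5420 = 54.2019%

54.2019%


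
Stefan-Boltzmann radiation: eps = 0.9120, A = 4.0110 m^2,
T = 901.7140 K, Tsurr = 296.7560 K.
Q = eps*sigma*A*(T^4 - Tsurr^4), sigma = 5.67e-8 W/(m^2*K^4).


T^4 = 6.6111e+11
Tsurr^4 = 7.7553e+09
Q = 0.9120 * 5.67e-8 * 4.0110 * 6.5336e+11 = 135513.0523 W

135513.0523 W


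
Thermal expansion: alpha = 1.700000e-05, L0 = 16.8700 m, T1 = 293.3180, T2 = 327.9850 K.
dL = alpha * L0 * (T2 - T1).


dT = 34.6670 K
dL = 1.700000e-05 * 16.8700 * 34.6670 = 0.009942 m
L_final = 16.879942 m

dL = 0.009942 m


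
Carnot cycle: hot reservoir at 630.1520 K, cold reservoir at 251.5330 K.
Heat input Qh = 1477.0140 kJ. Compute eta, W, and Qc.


eta = 1 - 251.5330/630.1520 = 0.6008
W = 0.6008 * 1477.0140 = 887.4455 kJ
Qc = 1477.0140 - 887.4455 = 589.5685 kJ

eta = 60.0838%, W = 887.4455 kJ, Qc = 589.5685 kJ


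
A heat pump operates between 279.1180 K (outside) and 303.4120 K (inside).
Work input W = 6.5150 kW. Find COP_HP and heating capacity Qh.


COP = 303.4120 / 24.2940 = 12.4892
Qh = 12.4892 * 6.5150 = 81.3670 kW

COP = 12.4892, Qh = 81.3670 kW


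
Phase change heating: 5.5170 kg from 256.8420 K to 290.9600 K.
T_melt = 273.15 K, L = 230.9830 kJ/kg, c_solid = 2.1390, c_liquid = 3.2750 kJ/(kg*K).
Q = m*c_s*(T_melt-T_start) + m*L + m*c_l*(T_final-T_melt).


Q1 (sensible, solid) = 5.5170 * 2.1390 * 16.3080 = 192.4485 kJ
Q2 (latent) = 5.5170 * 230.9830 = 1274.3332 kJ
Q3 (sensible, liquid) = 5.5170 * 3.2750 * 17.8100 = 321.7942 kJ
Q_total = 1788.5759 kJ

1788.5759 kJ


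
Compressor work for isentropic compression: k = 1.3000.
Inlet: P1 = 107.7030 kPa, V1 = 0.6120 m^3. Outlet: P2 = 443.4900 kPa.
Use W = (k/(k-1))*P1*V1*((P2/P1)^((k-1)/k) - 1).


(k-1)/k = 0.2308
(P2/P1)^exp = 1.3863
W = 4.3333 * 107.7030 * 0.6120 * (1.3863 - 1) = 110.3259 kJ

110.3259 kJ


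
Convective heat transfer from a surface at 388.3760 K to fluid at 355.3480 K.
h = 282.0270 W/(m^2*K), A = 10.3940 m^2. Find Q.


dT = 33.0280 K
Q = 282.0270 * 10.3940 * 33.0280 = 96817.9039 W

96817.9039 W


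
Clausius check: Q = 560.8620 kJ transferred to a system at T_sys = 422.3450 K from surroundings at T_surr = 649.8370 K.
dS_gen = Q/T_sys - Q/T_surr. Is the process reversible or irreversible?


dS_sys = 560.8620/422.3450 = 1.3280 kJ/K
dS_surr = -560.8620/649.8370 = -0.8631 kJ/K
dS_gen = 1.3280 - 0.8631 = 0.4649 kJ/K (irreversible)

dS_gen = 0.4649 kJ/K, irreversible


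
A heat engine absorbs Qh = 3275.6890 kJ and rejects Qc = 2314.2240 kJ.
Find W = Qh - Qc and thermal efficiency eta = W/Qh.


W = 3275.6890 - 2314.2240 = 961.4650 kJ
eta = 961.4650 / 3275.6890 = 0.2935 = 29.3515%

W = 961.4650 kJ, eta = 29.3515%


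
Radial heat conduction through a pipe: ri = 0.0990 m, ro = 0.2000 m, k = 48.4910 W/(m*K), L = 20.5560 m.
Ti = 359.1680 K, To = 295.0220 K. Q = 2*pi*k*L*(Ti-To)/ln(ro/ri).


dT = 64.1460 K
ln(ro/ri) = 0.7032
Q = 2*pi*48.4910*20.5560*64.1460 / 0.7032 = 571310.0574 W

571310.0574 W


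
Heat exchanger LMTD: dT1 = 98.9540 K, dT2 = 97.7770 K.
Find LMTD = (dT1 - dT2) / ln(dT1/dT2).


dT1/dT2 = 1.0120
ln(dT1/dT2) = 0.0120
LMTD = 1.1770 / 0.0120 = 98.3643 K

98.3643 K


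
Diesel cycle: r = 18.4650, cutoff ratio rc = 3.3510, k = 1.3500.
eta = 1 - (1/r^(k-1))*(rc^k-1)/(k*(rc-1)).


r^(k-1) = 2.7747
rc^k = 5.1166
eta = 0.5326 = 53.2550%

53.2550%


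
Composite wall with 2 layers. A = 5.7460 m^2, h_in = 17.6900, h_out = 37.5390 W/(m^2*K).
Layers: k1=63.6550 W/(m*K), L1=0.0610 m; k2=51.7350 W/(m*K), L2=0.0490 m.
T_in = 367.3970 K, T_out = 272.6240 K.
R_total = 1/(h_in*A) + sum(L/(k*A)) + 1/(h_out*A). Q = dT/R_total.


R_conv_in = 1/(17.6900*5.7460) = 0.0098
R_1 = 0.0610/(63.6550*5.7460) = 0.0002
R_2 = 0.0490/(51.7350*5.7460) = 0.0002
R_conv_out = 1/(37.5390*5.7460) = 0.0046
R_total = 0.0148 K/W
Q = 94.7730 / 0.0148 = 6401.1197 W

R_total = 0.0148 K/W, Q = 6401.1197 W


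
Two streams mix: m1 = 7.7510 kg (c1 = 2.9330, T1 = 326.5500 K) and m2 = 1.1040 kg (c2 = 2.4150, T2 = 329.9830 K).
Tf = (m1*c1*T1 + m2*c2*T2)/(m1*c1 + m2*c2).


num = 8303.4717
den = 25.3998
Tf = 326.9104 K

326.9104 K


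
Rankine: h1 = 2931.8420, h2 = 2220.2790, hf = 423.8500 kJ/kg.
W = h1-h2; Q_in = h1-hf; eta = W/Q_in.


W = 711.5630 kJ/kg
Q_in = 2507.9920 kJ/kg
eta = 0.2837 = 28.3718%

eta = 28.3718%


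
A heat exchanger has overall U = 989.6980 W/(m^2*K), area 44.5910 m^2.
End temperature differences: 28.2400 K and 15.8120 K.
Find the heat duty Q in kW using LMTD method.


LMTD = 21.4287 K
Q = 989.6980 * 44.5910 * 21.4287 = 945682.6464 W = 945.6826 kW

945.6826 kW


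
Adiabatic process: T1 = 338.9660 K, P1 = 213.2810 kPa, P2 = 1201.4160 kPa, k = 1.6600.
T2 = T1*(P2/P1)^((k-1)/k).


(k-1)/k = 0.3976
(P2/P1)^exp = 1.9883
T2 = 338.9660 * 1.9883 = 673.9747 K

673.9747 K


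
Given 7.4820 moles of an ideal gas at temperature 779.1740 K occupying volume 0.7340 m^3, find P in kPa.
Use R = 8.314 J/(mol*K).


P = nRT/V = 7.4820 * 8.314 * 779.1740 / 0.7340
= 48468.7898 / 0.7340 = 66033.7736 Pa = 66.0338 kPa

66.0338 kPa


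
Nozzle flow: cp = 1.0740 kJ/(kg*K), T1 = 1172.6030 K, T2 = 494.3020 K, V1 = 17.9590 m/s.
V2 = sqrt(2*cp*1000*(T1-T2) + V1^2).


dT = 678.3010 K
2*cp*1000*dT = 1456990.5480
V1^2 = 322.5257
V2 = sqrt(1457313.0737) = 1207.1922 m/s

1207.1922 m/s


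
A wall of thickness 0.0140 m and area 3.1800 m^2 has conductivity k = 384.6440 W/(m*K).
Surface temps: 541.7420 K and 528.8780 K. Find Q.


dT = 12.8640 K
Q = 384.6440 * 3.1800 * 12.8640 / 0.0140 = 1123916.5802 W

1123916.5802 W


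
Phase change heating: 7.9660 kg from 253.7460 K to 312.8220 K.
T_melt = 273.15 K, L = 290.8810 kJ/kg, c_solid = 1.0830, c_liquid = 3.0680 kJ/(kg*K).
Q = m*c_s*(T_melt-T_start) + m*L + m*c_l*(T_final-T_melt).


Q1 (sensible, solid) = 7.9660 * 1.0830 * 19.4040 = 167.4018 kJ
Q2 (latent) = 7.9660 * 290.8810 = 2317.1580 kJ
Q3 (sensible, liquid) = 7.9660 * 3.0680 * 39.6720 = 969.5713 kJ
Q_total = 3454.1311 kJ

3454.1311 kJ


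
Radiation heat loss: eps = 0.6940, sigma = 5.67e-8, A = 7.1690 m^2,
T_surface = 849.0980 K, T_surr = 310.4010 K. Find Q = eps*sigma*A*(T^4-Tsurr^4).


T^4 = 5.1979e+11
Tsurr^4 = 9.2831e+09
Q = 0.6940 * 5.67e-8 * 7.1690 * 5.1051e+11 = 144014.4762 W

144014.4762 W


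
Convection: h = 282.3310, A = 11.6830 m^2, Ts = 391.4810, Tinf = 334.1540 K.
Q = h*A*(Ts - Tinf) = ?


dT = 57.3270 K
Q = 282.3310 * 11.6830 * 57.3270 = 189091.5659 W

189091.5659 W


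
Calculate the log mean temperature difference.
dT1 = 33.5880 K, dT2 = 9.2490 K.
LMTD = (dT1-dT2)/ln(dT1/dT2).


dT1/dT2 = 3.6315
ln(dT1/dT2) = 1.2897
LMTD = 24.3390 / 1.2897 = 18.8725 K

18.8725 K


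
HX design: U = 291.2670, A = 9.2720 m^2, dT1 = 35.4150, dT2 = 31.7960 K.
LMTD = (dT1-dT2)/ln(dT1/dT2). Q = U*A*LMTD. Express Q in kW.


LMTD = 33.5730 K
Q = 291.2670 * 9.2720 * 33.5730 = 90668.1635 W = 90.6682 kW

90.6682 kW


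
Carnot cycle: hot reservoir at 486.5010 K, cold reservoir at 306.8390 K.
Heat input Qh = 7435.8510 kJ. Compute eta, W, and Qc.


eta = 1 - 306.8390/486.5010 = 0.3693
W = 0.3693 * 7435.8510 = 2746.0167 kJ
Qc = 7435.8510 - 2746.0167 = 4689.8343 kJ

eta = 36.9294%, W = 2746.0167 kJ, Qc = 4689.8343 kJ


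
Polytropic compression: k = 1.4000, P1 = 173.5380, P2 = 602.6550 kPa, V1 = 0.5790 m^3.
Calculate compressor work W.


(k-1)/k = 0.2857
(P2/P1)^exp = 1.4272
W = 3.5000 * 173.5380 * 0.5790 * (1.4272 - 1) = 150.2279 kJ

150.2279 kJ


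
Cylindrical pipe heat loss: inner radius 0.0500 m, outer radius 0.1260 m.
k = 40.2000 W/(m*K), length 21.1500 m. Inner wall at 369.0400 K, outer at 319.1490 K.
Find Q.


dT = 49.8910 K
ln(ro/ri) = 0.9243
Q = 2*pi*40.2000*21.1500*49.8910 / 0.9243 = 288366.5357 W

288366.5357 W


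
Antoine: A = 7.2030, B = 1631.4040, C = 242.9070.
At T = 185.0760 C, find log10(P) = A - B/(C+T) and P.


C+T = 427.9830
B/(C+T) = 3.8118
log10(P) = 7.2030 - 3.8118 = 3.3912
P = 10^3.3912 = 2461.2572 mmHg

2461.2572 mmHg


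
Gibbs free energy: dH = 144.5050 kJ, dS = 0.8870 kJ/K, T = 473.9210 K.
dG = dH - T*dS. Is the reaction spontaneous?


T*dS = 473.9210 * 0.8870 = 420.3679 kJ
dG = 144.5050 - 420.3679 = -275.8629 kJ (spontaneous)

dG = -275.8629 kJ, spontaneous


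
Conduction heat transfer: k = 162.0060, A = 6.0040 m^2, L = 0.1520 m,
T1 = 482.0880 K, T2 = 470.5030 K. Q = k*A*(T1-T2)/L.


dT = 11.5850 K
Q = 162.0060 * 6.0040 * 11.5850 / 0.1520 = 74135.1606 W

74135.1606 W


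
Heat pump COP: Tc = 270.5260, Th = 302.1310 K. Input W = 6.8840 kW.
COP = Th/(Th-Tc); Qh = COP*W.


COP = 302.1310 / 31.6050 = 9.5596
Qh = 9.5596 * 6.8840 = 65.8083 kW

COP = 9.5596, Qh = 65.8083 kW


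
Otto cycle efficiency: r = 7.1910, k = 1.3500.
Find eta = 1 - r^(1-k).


r^(k-1) = 1.9947
eta = 1 - 1/1.9947 = 0.4987 = 49.8670%

49.8670%


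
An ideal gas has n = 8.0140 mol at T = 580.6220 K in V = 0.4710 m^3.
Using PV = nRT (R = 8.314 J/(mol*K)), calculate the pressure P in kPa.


P = nRT/V = 8.0140 * 8.314 * 580.6220 / 0.4710
= 38685.9125 / 0.4710 = 82135.6954 Pa = 82.1357 kPa

82.1357 kPa


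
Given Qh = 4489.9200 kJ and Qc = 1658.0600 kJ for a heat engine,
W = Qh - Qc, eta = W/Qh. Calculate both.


W = 4489.9200 - 1658.0600 = 2831.8600 kJ
eta = 2831.8600 / 4489.9200 = 0.6307 = 63.0715%

W = 2831.8600 kJ, eta = 63.0715%


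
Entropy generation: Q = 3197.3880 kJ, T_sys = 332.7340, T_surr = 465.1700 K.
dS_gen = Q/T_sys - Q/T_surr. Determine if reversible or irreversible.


dS_sys = 3197.3880/332.7340 = 9.6094 kJ/K
dS_surr = -3197.3880/465.1700 = -6.8736 kJ/K
dS_gen = 9.6094 - 6.8736 = 2.7359 kJ/K (irreversible)

dS_gen = 2.7359 kJ/K, irreversible


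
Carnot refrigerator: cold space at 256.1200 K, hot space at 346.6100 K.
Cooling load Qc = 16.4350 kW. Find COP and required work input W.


COP = 256.1200 / 90.4900 = 2.8304
W = 16.4350 / 2.8304 = 5.8067 kW

COP = 2.8304, W = 5.8067 kW


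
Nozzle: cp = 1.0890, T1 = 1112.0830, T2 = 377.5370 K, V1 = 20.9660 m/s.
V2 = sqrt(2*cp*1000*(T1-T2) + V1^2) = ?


dT = 734.5460 K
2*cp*1000*dT = 1599841.1880
V1^2 = 439.5732
V2 = sqrt(1600280.7612) = 1265.0220 m/s

1265.0220 m/s


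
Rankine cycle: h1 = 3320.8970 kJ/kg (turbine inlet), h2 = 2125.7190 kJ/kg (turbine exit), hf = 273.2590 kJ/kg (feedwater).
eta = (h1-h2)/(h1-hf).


W = 1195.1780 kJ/kg
Q_in = 3047.6380 kJ/kg
eta = 0.3922 = 39.2165%

eta = 39.2165%


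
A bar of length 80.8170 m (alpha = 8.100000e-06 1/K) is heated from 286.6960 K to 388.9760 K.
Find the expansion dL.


dT = 102.2800 K
dL = 8.100000e-06 * 80.8170 * 102.2800 = 0.066954 m
L_final = 80.883954 m

dL = 0.066954 m


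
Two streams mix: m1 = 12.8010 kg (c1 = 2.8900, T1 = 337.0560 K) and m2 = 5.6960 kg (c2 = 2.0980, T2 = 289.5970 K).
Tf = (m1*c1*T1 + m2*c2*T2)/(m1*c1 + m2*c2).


num = 15930.0940
den = 48.9451
Tf = 325.4686 K

325.4686 K


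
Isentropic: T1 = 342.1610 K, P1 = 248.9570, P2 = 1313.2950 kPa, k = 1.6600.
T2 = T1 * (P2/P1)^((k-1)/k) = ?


(k-1)/k = 0.3976
(P2/P1)^exp = 1.9371
T2 = 342.1610 * 1.9371 = 662.8044 K

662.8044 K


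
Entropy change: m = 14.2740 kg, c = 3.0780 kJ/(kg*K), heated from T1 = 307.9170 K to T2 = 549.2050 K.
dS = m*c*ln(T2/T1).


T2/T1 = 1.7836
ln(T2/T1) = 0.5786
dS = 14.2740 * 3.0780 * 0.5786 = 25.4228 kJ/K

25.4228 kJ/K


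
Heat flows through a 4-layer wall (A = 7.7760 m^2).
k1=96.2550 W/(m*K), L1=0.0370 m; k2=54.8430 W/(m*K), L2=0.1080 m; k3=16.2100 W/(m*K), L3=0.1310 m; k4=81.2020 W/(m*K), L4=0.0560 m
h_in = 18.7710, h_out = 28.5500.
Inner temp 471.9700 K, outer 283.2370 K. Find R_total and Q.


R_conv_in = 1/(18.7710*7.7760) = 0.0069
R_1 = 0.0370/(96.2550*7.7760) = 4.9434e-05
R_2 = 0.1080/(54.8430*7.7760) = 0.0003
R_3 = 0.1310/(16.2100*7.7760) = 0.0010
R_4 = 0.0560/(81.2020*7.7760) = 8.8688e-05
R_conv_out = 1/(28.5500*7.7760) = 0.0045
R_total = 0.0128 K/W
Q = 188.7330 / 0.0128 = 14760.8030 W

R_total = 0.0128 K/W, Q = 14760.8030 W


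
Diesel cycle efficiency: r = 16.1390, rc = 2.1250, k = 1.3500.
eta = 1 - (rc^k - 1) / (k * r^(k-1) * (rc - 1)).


r^(k-1) = 2.6470
rc^k = 2.7665
eta = 0.5606 = 56.0583%

56.0583%


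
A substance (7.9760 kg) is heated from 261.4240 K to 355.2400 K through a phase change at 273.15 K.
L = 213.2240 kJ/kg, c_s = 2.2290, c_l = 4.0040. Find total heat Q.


Q1 (sensible, solid) = 7.9760 * 2.2290 * 11.7260 = 208.4707 kJ
Q2 (latent) = 7.9760 * 213.2240 = 1700.6746 kJ
Q3 (sensible, liquid) = 7.9760 * 4.0040 * 82.0900 = 2621.6184 kJ
Q_total = 4530.7637 kJ

4530.7637 kJ


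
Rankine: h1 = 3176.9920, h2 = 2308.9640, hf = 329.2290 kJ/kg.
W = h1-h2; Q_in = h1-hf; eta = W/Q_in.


W = 868.0280 kJ/kg
Q_in = 2847.7630 kJ/kg
eta = 0.3048 = 30.4810%

eta = 30.4810%


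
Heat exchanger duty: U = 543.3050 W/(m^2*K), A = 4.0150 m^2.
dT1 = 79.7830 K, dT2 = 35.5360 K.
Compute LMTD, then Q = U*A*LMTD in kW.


LMTD = 54.7094 K
Q = 543.3050 * 4.0150 * 54.7094 = 119341.4122 W = 119.3414 kW

119.3414 kW


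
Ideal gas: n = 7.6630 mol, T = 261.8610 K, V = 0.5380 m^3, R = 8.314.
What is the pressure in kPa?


P = nRT/V = 7.6630 * 8.314 * 261.8610 / 0.5380
= 16683.2120 / 0.5380 = 31009.6877 Pa = 31.0097 kPa

31.0097 kPa


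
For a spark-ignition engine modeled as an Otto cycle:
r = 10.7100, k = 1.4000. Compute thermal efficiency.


r^(k-1) = 2.5818
eta = 1 - 1/2.5818 = 0.6127 = 61.2667%

61.2667%


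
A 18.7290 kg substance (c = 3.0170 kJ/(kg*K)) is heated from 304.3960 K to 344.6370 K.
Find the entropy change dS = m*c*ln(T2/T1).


T2/T1 = 1.1322
ln(T2/T1) = 0.1242
dS = 18.7290 * 3.0170 * 0.1242 = 7.0158 kJ/K

7.0158 kJ/K


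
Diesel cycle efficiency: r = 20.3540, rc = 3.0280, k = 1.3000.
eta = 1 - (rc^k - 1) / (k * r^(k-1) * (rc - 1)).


r^(k-1) = 2.4694
rc^k = 4.2218
eta = 0.5051 = 50.5121%

50.5121%


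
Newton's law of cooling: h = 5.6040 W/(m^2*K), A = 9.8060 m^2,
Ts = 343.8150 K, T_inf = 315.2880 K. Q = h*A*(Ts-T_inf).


dT = 28.5270 K
Q = 5.6040 * 9.8060 * 28.5270 = 1567.6392 W

1567.6392 W


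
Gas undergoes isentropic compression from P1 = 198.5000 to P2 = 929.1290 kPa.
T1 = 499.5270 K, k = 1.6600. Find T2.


(k-1)/k = 0.3976
(P2/P1)^exp = 1.8472
T2 = 499.5270 * 1.8472 = 922.7200 K

922.7200 K


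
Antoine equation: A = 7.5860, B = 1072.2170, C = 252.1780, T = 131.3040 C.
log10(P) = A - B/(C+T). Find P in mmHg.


C+T = 383.4820
B/(C+T) = 2.7960
log10(P) = 7.5860 - 2.7960 = 4.7900
P = 10^4.7900 = 61659.0085 mmHg

61659.0085 mmHg


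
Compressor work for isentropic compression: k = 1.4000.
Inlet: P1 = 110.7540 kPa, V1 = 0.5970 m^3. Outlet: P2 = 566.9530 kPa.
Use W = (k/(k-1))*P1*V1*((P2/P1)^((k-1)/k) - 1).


(k-1)/k = 0.2857
(P2/P1)^exp = 1.5945
W = 3.5000 * 110.7540 * 0.5970 * (1.5945 - 1) = 137.5799 kJ

137.5799 kJ


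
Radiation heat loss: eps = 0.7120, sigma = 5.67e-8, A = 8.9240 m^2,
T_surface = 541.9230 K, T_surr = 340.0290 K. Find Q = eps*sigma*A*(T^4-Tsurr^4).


T^4 = 8.6248e+10
Tsurr^4 = 1.3368e+10
Q = 0.7120 * 5.67e-8 * 8.9240 * 7.2880e+10 = 26256.2679 W

26256.2679 W


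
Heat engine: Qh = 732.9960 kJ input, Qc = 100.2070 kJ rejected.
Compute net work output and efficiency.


W = 732.9960 - 100.2070 = 632.7890 kJ
eta = 632.7890 / 732.9960 = 0.8633 = 86.3291%

W = 632.7890 kJ, eta = 86.3291%


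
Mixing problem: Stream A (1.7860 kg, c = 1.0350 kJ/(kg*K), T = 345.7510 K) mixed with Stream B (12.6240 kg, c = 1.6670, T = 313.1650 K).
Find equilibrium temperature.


num = 7229.4336
den = 22.8927
Tf = 315.7962 K

315.7962 K


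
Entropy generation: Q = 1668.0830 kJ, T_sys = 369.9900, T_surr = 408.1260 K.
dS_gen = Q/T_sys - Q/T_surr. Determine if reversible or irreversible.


dS_sys = 1668.0830/369.9900 = 4.5085 kJ/K
dS_surr = -1668.0830/408.1260 = -4.0872 kJ/K
dS_gen = 4.5085 - 4.0872 = 0.4213 kJ/K (irreversible)

dS_gen = 0.4213 kJ/K, irreversible


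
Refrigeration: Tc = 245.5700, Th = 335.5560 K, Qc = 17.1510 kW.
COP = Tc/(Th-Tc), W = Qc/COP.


COP = 245.5700 / 89.9860 = 2.7290
W = 17.1510 / 2.7290 = 6.2848 kW

COP = 2.7290, W = 6.2848 kW


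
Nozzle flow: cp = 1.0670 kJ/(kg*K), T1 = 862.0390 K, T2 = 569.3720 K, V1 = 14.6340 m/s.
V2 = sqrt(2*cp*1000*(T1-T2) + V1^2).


dT = 292.6670 K
2*cp*1000*dT = 624551.3780
V1^2 = 214.1540
V2 = sqrt(624765.5320) = 790.4211 m/s

790.4211 m/s


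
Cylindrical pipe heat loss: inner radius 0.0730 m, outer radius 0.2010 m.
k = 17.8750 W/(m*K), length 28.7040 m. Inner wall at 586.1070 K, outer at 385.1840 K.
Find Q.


dT = 200.9230 K
ln(ro/ri) = 1.0128
Q = 2*pi*17.8750*28.7040*200.9230 / 1.0128 = 639520.9934 W

639520.9934 W


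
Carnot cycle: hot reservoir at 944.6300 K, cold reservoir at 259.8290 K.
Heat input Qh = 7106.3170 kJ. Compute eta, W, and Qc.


eta = 1 - 259.8290/944.6300 = 0.7249
W = 0.7249 * 7106.3170 = 5151.6604 kJ
Qc = 7106.3170 - 5151.6604 = 1954.6566 kJ

eta = 72.4941%, W = 5151.6604 kJ, Qc = 1954.6566 kJ


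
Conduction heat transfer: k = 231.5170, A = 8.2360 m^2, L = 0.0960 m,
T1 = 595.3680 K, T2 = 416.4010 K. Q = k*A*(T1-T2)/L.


dT = 178.9670 K
Q = 231.5170 * 8.2360 * 178.9670 / 0.0960 = 3554683.5896 W

3554683.5896 W


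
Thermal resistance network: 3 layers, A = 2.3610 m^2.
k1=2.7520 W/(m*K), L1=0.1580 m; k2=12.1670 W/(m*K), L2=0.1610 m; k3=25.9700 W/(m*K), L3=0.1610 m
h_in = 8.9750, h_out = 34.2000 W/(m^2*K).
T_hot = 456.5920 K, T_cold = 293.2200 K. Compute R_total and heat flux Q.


R_conv_in = 1/(8.9750*2.3610) = 0.0472
R_1 = 0.1580/(2.7520*2.3610) = 0.0243
R_2 = 0.1610/(12.1670*2.3610) = 0.0056
R_3 = 0.1610/(25.9700*2.3610) = 0.0026
R_conv_out = 1/(34.2000*2.3610) = 0.0124
R_total = 0.0921 K/W
Q = 163.3720 / 0.0921 = 1773.3893 W

R_total = 0.0921 K/W, Q = 1773.3893 W


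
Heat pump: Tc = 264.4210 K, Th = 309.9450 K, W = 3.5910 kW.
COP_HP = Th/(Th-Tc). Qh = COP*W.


COP = 309.9450 / 45.5240 = 6.8084
Qh = 6.8084 * 3.5910 = 24.4489 kW

COP = 6.8084, Qh = 24.4489 kW


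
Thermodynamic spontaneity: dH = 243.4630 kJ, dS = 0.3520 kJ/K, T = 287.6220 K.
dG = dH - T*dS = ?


T*dS = 287.6220 * 0.3520 = 101.2429 kJ
dG = 243.4630 - 101.2429 = 142.2201 kJ (non-spontaneous)

dG = 142.2201 kJ, non-spontaneous


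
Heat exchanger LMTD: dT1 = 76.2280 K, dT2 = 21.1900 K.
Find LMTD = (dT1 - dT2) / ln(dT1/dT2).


dT1/dT2 = 3.5974
ln(dT1/dT2) = 1.2802
LMTD = 55.0380 / 1.2802 = 42.9917 K

42.9917 K


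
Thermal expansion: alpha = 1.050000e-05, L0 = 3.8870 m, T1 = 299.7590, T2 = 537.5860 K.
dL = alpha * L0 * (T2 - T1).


dT = 237.8270 K
dL = 1.050000e-05 * 3.8870 * 237.8270 = 0.009707 m
L_final = 3.896707 m

dL = 0.009707 m


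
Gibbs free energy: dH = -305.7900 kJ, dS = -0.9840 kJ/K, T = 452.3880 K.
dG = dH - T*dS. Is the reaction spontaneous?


T*dS = 452.3880 * -0.9840 = -445.1498 kJ
dG = -305.7900 + 445.1498 = 139.3598 kJ (non-spontaneous)

dG = 139.3598 kJ, non-spontaneous


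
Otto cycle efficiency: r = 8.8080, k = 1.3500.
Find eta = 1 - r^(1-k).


r^(k-1) = 2.1414
eta = 1 - 1/2.1414 = 0.5330 = 53.3026%

53.3026%


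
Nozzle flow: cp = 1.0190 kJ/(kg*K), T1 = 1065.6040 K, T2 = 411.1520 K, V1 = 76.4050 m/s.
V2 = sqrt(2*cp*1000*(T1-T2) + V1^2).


dT = 654.4520 K
2*cp*1000*dT = 1333773.1760
V1^2 = 5837.7240
V2 = sqrt(1339610.9000) = 1157.4156 m/s

1157.4156 m/s


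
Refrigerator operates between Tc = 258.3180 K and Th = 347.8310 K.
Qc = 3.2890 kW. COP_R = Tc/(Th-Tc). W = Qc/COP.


COP = 258.3180 / 89.5130 = 2.8858
W = 3.2890 / 2.8858 = 1.1397 kW

COP = 2.8858, W = 1.1397 kW


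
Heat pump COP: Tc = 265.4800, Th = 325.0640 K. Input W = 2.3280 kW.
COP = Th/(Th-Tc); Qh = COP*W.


COP = 325.0640 / 59.5840 = 5.4556
Qh = 5.4556 * 2.3280 = 12.7005 kW

COP = 5.4556, Qh = 12.7005 kW


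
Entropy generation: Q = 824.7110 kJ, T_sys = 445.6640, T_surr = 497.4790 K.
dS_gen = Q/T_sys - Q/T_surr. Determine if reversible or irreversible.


dS_sys = 824.7110/445.6640 = 1.8505 kJ/K
dS_surr = -824.7110/497.4790 = -1.6578 kJ/K
dS_gen = 1.8505 - 1.6578 = 0.1927 kJ/K (irreversible)

dS_gen = 0.1927 kJ/K, irreversible


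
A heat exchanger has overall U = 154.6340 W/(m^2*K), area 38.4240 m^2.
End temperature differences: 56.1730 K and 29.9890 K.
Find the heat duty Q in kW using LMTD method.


LMTD = 41.7205 K
Q = 154.6340 * 38.4240 * 41.7205 = 247888.7224 W = 247.8887 kW

247.8887 kW


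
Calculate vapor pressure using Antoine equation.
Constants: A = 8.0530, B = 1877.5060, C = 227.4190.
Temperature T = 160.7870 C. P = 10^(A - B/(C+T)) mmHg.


C+T = 388.2060
B/(C+T) = 4.8364
log10(P) = 8.0530 - 4.8364 = 3.2166
P = 10^3.2166 = 1646.7769 mmHg

1646.7769 mmHg


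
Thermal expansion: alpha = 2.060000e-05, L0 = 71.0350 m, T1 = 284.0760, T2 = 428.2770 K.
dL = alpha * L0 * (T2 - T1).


dT = 144.2010 K
dL = 2.060000e-05 * 71.0350 * 144.2010 = 0.211012 m
L_final = 71.246012 m

dL = 0.211012 m


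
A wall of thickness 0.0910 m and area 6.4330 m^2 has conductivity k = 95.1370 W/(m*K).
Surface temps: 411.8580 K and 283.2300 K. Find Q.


dT = 128.6280 K
Q = 95.1370 * 6.4330 * 128.6280 / 0.0910 = 865081.7070 W

865081.7070 W


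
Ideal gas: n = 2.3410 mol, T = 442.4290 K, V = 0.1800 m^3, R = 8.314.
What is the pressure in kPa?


P = nRT/V = 2.3410 * 8.314 * 442.4290 / 0.1800
= 8611.0284 / 0.1800 = 47839.0465 Pa = 47.8390 kPa

47.8390 kPa


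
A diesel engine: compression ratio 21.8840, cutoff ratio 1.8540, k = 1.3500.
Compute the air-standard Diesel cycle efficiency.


r^(k-1) = 2.9447
rc^k = 2.3012
eta = 0.6167 = 61.6737%

61.6737%


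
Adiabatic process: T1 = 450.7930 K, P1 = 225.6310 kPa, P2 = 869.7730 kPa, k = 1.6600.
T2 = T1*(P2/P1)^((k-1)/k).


(k-1)/k = 0.3976
(P2/P1)^exp = 1.7100
T2 = 450.7930 * 1.7100 = 770.8466 K

770.8466 K


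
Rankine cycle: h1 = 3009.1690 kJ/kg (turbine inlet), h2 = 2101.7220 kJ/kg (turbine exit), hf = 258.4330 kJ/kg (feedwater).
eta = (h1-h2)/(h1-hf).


W = 907.4470 kJ/kg
Q_in = 2750.7360 kJ/kg
eta = 0.3299 = 32.9892%

eta = 32.9892%


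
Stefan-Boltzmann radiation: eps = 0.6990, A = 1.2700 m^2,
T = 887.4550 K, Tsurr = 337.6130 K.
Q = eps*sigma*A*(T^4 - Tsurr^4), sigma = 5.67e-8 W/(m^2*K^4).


T^4 = 6.2028e+11
Tsurr^4 = 1.2992e+10
Q = 0.6990 * 5.67e-8 * 1.2700 * 6.0728e+11 = 30567.2363 W

30567.2363 W


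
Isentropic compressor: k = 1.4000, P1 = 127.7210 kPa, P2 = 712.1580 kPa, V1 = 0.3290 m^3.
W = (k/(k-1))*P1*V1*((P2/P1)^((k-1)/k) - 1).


(k-1)/k = 0.2857
(P2/P1)^exp = 1.6339
W = 3.5000 * 127.7210 * 0.3290 * (1.6339 - 1) = 93.2321 kJ

93.2321 kJ


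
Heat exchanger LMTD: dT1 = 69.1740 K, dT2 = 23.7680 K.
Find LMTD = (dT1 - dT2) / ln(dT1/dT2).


dT1/dT2 = 2.9104
ln(dT1/dT2) = 1.0683
LMTD = 45.4060 / 1.0683 = 42.5036 K

42.5036 K


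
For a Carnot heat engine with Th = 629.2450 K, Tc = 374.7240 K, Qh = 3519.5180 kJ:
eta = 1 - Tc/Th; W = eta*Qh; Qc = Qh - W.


eta = 1 - 374.7240/629.2450 = 0.4045
W = 0.4045 * 3519.5180 = 1423.5969 kJ
Qc = 3519.5180 - 1423.5969 = 2095.9211 kJ

eta = 40.4486%, W = 1423.5969 kJ, Qc = 2095.9211 kJ


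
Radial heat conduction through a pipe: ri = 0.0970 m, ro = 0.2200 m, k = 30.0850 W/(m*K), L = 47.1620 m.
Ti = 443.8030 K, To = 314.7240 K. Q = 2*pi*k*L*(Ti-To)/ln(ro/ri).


dT = 129.0790 K
ln(ro/ri) = 0.8189
Q = 2*pi*30.0850*47.1620*129.0790 / 0.8189 = 1405199.6493 W

1405199.6493 W


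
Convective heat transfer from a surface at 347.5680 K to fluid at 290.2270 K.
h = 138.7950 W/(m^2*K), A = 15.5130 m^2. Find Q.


dT = 57.3410 K
Q = 138.7950 * 15.5130 * 57.3410 = 123462.4458 W

123462.4458 W


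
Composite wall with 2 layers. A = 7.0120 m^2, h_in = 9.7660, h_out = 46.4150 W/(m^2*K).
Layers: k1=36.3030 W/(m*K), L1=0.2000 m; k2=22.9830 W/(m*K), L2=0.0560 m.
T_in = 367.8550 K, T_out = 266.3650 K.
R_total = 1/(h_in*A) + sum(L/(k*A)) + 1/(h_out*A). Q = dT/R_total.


R_conv_in = 1/(9.7660*7.0120) = 0.0146
R_1 = 0.2000/(36.3030*7.0120) = 0.0008
R_2 = 0.0560/(22.9830*7.0120) = 0.0003
R_conv_out = 1/(46.4150*7.0120) = 0.0031
R_total = 0.0188 K/W
Q = 101.4900 / 0.0188 = 5395.9075 W

R_total = 0.0188 K/W, Q = 5395.9075 W


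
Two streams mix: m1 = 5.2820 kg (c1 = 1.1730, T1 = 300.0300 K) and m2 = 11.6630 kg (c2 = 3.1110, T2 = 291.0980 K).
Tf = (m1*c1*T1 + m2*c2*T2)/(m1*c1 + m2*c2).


num = 12421.0030
den = 42.4794
Tf = 292.4008 K

292.4008 K


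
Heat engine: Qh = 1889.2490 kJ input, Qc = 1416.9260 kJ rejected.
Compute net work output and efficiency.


W = 1889.2490 - 1416.9260 = 472.3230 kJ
eta = 472.3230 / 1889.2490 = 0.2500 = 25.0006%

W = 472.3230 kJ, eta = 25.0006%


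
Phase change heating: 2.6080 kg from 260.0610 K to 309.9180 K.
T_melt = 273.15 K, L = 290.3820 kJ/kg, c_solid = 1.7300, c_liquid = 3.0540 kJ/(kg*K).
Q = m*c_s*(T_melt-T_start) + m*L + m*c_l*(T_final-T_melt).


Q1 (sensible, solid) = 2.6080 * 1.7300 * 13.0890 = 59.0555 kJ
Q2 (latent) = 2.6080 * 290.3820 = 757.3163 kJ
Q3 (sensible, liquid) = 2.6080 * 3.0540 * 36.7680 = 292.8509 kJ
Q_total = 1109.2227 kJ

1109.2227 kJ


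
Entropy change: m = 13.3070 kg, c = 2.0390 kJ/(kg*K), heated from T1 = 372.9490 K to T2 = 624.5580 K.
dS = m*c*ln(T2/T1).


T2/T1 = 1.6746
ln(T2/T1) = 0.5156
dS = 13.3070 * 2.0390 * 0.5156 = 13.9898 kJ/K

13.9898 kJ/K


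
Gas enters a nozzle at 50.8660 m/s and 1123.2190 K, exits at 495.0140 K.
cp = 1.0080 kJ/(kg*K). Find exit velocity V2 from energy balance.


dT = 628.2050 K
2*cp*1000*dT = 1266461.2800
V1^2 = 2587.3500
V2 = sqrt(1269048.6300) = 1126.5206 m/s

1126.5206 m/s


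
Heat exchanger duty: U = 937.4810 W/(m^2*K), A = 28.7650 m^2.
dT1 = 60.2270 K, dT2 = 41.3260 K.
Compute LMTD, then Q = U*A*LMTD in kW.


LMTD = 50.1847 K
Q = 937.4810 * 28.7650 * 50.1847 = 1353312.1348 W = 1353.3121 kW

1353.3121 kW


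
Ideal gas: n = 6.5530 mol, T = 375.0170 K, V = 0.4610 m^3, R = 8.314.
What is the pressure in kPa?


P = nRT/V = 6.5530 * 8.314 * 375.0170 / 0.4610
= 20431.5419 / 0.4610 = 44320.0476 Pa = 44.3200 kPa

44.3200 kPa


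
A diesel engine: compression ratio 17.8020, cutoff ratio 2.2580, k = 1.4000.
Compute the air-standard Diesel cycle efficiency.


r^(k-1) = 3.1636
rc^k = 3.1276
eta = 0.6181 = 61.8146%

61.8146%


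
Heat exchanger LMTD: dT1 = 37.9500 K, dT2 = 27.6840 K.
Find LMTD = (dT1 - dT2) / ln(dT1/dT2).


dT1/dT2 = 1.3708
ln(dT1/dT2) = 0.3154
LMTD = 10.2660 / 0.3154 = 32.5476 K

32.5476 K


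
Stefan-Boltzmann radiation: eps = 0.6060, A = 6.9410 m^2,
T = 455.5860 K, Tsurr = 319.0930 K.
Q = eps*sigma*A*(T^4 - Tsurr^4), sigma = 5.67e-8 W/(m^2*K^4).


T^4 = 4.3081e+10
Tsurr^4 = 1.0367e+10
Q = 0.6060 * 5.67e-8 * 6.9410 * 3.2713e+10 = 7801.9048 W

7801.9048 W


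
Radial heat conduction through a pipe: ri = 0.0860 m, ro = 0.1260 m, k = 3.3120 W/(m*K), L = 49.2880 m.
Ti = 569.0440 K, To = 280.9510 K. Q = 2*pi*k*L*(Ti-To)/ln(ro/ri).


dT = 288.0930 K
ln(ro/ri) = 0.3819
Q = 2*pi*3.3120*49.2880*288.0930 / 0.3819 = 773668.7989 W

773668.7989 W


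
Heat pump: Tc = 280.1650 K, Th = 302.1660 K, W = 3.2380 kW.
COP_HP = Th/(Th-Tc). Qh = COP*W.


COP = 302.1660 / 22.0010 = 13.7342
Qh = 13.7342 * 3.2380 = 44.4713 kW

COP = 13.7342, Qh = 44.4713 kW


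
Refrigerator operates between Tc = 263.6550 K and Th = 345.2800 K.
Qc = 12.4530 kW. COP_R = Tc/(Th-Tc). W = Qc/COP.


COP = 263.6550 / 81.6250 = 3.2301
W = 12.4530 / 3.2301 = 3.8553 kW

COP = 3.2301, W = 3.8553 kW
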